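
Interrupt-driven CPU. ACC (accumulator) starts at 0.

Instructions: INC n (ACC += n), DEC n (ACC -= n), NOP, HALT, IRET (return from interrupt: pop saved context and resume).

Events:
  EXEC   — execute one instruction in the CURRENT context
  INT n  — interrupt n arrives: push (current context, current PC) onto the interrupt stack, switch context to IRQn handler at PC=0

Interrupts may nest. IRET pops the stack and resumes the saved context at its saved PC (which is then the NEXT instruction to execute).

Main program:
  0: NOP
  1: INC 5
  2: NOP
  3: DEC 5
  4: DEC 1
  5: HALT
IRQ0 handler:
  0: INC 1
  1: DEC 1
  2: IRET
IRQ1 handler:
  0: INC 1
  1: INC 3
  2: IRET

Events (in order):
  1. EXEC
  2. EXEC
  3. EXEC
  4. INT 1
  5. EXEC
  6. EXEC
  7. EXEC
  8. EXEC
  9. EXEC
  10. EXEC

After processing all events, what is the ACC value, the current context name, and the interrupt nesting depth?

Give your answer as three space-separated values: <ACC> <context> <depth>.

Answer: 3 MAIN 0

Derivation:
Event 1 (EXEC): [MAIN] PC=0: NOP
Event 2 (EXEC): [MAIN] PC=1: INC 5 -> ACC=5
Event 3 (EXEC): [MAIN] PC=2: NOP
Event 4 (INT 1): INT 1 arrives: push (MAIN, PC=3), enter IRQ1 at PC=0 (depth now 1)
Event 5 (EXEC): [IRQ1] PC=0: INC 1 -> ACC=6
Event 6 (EXEC): [IRQ1] PC=1: INC 3 -> ACC=9
Event 7 (EXEC): [IRQ1] PC=2: IRET -> resume MAIN at PC=3 (depth now 0)
Event 8 (EXEC): [MAIN] PC=3: DEC 5 -> ACC=4
Event 9 (EXEC): [MAIN] PC=4: DEC 1 -> ACC=3
Event 10 (EXEC): [MAIN] PC=5: HALT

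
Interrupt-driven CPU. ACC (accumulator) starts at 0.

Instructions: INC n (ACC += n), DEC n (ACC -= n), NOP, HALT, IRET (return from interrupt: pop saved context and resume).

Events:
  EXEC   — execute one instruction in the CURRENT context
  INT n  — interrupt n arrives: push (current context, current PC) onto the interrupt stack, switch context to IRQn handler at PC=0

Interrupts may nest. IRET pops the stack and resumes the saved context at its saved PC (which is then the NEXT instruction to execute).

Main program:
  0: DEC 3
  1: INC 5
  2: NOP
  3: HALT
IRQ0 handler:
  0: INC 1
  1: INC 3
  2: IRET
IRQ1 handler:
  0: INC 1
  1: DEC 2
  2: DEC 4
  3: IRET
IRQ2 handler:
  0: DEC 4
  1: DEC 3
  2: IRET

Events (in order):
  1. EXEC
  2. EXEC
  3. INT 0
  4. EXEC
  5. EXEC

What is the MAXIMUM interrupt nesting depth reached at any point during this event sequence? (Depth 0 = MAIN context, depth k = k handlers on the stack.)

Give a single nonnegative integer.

Answer: 1

Derivation:
Event 1 (EXEC): [MAIN] PC=0: DEC 3 -> ACC=-3 [depth=0]
Event 2 (EXEC): [MAIN] PC=1: INC 5 -> ACC=2 [depth=0]
Event 3 (INT 0): INT 0 arrives: push (MAIN, PC=2), enter IRQ0 at PC=0 (depth now 1) [depth=1]
Event 4 (EXEC): [IRQ0] PC=0: INC 1 -> ACC=3 [depth=1]
Event 5 (EXEC): [IRQ0] PC=1: INC 3 -> ACC=6 [depth=1]
Max depth observed: 1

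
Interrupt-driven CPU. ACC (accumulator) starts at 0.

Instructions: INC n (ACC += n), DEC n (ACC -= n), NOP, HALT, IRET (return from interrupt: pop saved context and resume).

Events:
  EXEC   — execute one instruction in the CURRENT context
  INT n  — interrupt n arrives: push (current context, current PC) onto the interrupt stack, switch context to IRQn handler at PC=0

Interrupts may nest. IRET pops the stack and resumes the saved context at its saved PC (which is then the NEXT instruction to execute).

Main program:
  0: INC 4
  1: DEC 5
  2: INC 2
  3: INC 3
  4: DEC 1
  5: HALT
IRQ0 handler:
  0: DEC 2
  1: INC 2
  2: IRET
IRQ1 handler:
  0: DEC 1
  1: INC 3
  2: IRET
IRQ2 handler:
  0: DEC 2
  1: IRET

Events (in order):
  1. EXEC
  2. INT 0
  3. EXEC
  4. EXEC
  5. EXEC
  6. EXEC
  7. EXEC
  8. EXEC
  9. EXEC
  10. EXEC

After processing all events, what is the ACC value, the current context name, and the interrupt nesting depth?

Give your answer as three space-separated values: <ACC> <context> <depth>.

Event 1 (EXEC): [MAIN] PC=0: INC 4 -> ACC=4
Event 2 (INT 0): INT 0 arrives: push (MAIN, PC=1), enter IRQ0 at PC=0 (depth now 1)
Event 3 (EXEC): [IRQ0] PC=0: DEC 2 -> ACC=2
Event 4 (EXEC): [IRQ0] PC=1: INC 2 -> ACC=4
Event 5 (EXEC): [IRQ0] PC=2: IRET -> resume MAIN at PC=1 (depth now 0)
Event 6 (EXEC): [MAIN] PC=1: DEC 5 -> ACC=-1
Event 7 (EXEC): [MAIN] PC=2: INC 2 -> ACC=1
Event 8 (EXEC): [MAIN] PC=3: INC 3 -> ACC=4
Event 9 (EXEC): [MAIN] PC=4: DEC 1 -> ACC=3
Event 10 (EXEC): [MAIN] PC=5: HALT

Answer: 3 MAIN 0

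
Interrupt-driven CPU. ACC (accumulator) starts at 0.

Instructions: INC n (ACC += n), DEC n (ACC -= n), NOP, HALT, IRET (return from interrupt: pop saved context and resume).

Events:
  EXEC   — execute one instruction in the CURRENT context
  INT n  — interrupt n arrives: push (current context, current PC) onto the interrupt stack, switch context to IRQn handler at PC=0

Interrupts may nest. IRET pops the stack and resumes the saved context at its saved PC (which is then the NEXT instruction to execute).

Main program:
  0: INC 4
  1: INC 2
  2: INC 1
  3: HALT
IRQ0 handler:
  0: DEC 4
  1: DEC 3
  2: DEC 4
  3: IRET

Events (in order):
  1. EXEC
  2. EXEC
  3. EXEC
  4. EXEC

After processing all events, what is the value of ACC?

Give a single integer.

Event 1 (EXEC): [MAIN] PC=0: INC 4 -> ACC=4
Event 2 (EXEC): [MAIN] PC=1: INC 2 -> ACC=6
Event 3 (EXEC): [MAIN] PC=2: INC 1 -> ACC=7
Event 4 (EXEC): [MAIN] PC=3: HALT

Answer: 7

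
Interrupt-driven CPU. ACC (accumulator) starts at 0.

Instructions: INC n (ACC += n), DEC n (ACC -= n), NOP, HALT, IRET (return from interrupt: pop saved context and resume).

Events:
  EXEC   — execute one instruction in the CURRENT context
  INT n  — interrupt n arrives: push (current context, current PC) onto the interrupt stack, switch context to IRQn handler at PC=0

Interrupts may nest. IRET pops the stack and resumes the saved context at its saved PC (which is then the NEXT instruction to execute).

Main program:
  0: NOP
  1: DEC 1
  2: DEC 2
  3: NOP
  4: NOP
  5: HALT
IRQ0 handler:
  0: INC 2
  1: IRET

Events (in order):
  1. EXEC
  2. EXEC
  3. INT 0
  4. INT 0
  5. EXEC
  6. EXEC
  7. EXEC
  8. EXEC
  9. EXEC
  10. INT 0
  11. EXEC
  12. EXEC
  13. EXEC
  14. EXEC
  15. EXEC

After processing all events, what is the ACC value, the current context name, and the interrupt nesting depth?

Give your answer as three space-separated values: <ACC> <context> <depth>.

Answer: 3 MAIN 0

Derivation:
Event 1 (EXEC): [MAIN] PC=0: NOP
Event 2 (EXEC): [MAIN] PC=1: DEC 1 -> ACC=-1
Event 3 (INT 0): INT 0 arrives: push (MAIN, PC=2), enter IRQ0 at PC=0 (depth now 1)
Event 4 (INT 0): INT 0 arrives: push (IRQ0, PC=0), enter IRQ0 at PC=0 (depth now 2)
Event 5 (EXEC): [IRQ0] PC=0: INC 2 -> ACC=1
Event 6 (EXEC): [IRQ0] PC=1: IRET -> resume IRQ0 at PC=0 (depth now 1)
Event 7 (EXEC): [IRQ0] PC=0: INC 2 -> ACC=3
Event 8 (EXEC): [IRQ0] PC=1: IRET -> resume MAIN at PC=2 (depth now 0)
Event 9 (EXEC): [MAIN] PC=2: DEC 2 -> ACC=1
Event 10 (INT 0): INT 0 arrives: push (MAIN, PC=3), enter IRQ0 at PC=0 (depth now 1)
Event 11 (EXEC): [IRQ0] PC=0: INC 2 -> ACC=3
Event 12 (EXEC): [IRQ0] PC=1: IRET -> resume MAIN at PC=3 (depth now 0)
Event 13 (EXEC): [MAIN] PC=3: NOP
Event 14 (EXEC): [MAIN] PC=4: NOP
Event 15 (EXEC): [MAIN] PC=5: HALT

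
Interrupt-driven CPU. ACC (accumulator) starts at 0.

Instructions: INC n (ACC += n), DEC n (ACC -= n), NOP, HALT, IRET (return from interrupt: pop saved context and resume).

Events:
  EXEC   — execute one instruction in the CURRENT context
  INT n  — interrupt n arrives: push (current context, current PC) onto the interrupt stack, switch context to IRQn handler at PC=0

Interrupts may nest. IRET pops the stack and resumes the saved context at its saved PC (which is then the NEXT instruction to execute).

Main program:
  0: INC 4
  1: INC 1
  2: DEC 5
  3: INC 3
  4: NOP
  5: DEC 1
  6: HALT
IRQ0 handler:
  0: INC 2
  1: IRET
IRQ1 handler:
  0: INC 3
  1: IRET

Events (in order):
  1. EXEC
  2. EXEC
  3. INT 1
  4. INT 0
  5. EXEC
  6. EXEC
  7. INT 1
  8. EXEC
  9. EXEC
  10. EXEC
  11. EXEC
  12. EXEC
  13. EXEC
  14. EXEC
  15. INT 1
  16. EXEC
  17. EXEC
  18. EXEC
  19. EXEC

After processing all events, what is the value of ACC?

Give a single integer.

Event 1 (EXEC): [MAIN] PC=0: INC 4 -> ACC=4
Event 2 (EXEC): [MAIN] PC=1: INC 1 -> ACC=5
Event 3 (INT 1): INT 1 arrives: push (MAIN, PC=2), enter IRQ1 at PC=0 (depth now 1)
Event 4 (INT 0): INT 0 arrives: push (IRQ1, PC=0), enter IRQ0 at PC=0 (depth now 2)
Event 5 (EXEC): [IRQ0] PC=0: INC 2 -> ACC=7
Event 6 (EXEC): [IRQ0] PC=1: IRET -> resume IRQ1 at PC=0 (depth now 1)
Event 7 (INT 1): INT 1 arrives: push (IRQ1, PC=0), enter IRQ1 at PC=0 (depth now 2)
Event 8 (EXEC): [IRQ1] PC=0: INC 3 -> ACC=10
Event 9 (EXEC): [IRQ1] PC=1: IRET -> resume IRQ1 at PC=0 (depth now 1)
Event 10 (EXEC): [IRQ1] PC=0: INC 3 -> ACC=13
Event 11 (EXEC): [IRQ1] PC=1: IRET -> resume MAIN at PC=2 (depth now 0)
Event 12 (EXEC): [MAIN] PC=2: DEC 5 -> ACC=8
Event 13 (EXEC): [MAIN] PC=3: INC 3 -> ACC=11
Event 14 (EXEC): [MAIN] PC=4: NOP
Event 15 (INT 1): INT 1 arrives: push (MAIN, PC=5), enter IRQ1 at PC=0 (depth now 1)
Event 16 (EXEC): [IRQ1] PC=0: INC 3 -> ACC=14
Event 17 (EXEC): [IRQ1] PC=1: IRET -> resume MAIN at PC=5 (depth now 0)
Event 18 (EXEC): [MAIN] PC=5: DEC 1 -> ACC=13
Event 19 (EXEC): [MAIN] PC=6: HALT

Answer: 13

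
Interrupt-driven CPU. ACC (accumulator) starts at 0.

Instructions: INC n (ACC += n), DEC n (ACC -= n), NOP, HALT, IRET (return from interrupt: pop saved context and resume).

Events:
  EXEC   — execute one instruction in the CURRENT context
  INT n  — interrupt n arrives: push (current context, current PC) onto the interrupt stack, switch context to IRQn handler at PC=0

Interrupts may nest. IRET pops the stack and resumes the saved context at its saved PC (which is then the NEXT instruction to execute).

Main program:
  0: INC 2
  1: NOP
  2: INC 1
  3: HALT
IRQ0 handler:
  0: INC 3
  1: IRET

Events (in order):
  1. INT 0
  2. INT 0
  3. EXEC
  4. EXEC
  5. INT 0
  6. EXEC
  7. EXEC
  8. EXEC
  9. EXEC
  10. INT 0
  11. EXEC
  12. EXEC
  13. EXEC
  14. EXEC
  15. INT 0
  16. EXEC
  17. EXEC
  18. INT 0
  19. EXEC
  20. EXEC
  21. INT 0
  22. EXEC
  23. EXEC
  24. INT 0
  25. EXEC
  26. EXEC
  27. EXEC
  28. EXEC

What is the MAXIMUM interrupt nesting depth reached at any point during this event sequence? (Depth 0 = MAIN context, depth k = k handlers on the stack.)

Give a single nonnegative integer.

Answer: 2

Derivation:
Event 1 (INT 0): INT 0 arrives: push (MAIN, PC=0), enter IRQ0 at PC=0 (depth now 1) [depth=1]
Event 2 (INT 0): INT 0 arrives: push (IRQ0, PC=0), enter IRQ0 at PC=0 (depth now 2) [depth=2]
Event 3 (EXEC): [IRQ0] PC=0: INC 3 -> ACC=3 [depth=2]
Event 4 (EXEC): [IRQ0] PC=1: IRET -> resume IRQ0 at PC=0 (depth now 1) [depth=1]
Event 5 (INT 0): INT 0 arrives: push (IRQ0, PC=0), enter IRQ0 at PC=0 (depth now 2) [depth=2]
Event 6 (EXEC): [IRQ0] PC=0: INC 3 -> ACC=6 [depth=2]
Event 7 (EXEC): [IRQ0] PC=1: IRET -> resume IRQ0 at PC=0 (depth now 1) [depth=1]
Event 8 (EXEC): [IRQ0] PC=0: INC 3 -> ACC=9 [depth=1]
Event 9 (EXEC): [IRQ0] PC=1: IRET -> resume MAIN at PC=0 (depth now 0) [depth=0]
Event 10 (INT 0): INT 0 arrives: push (MAIN, PC=0), enter IRQ0 at PC=0 (depth now 1) [depth=1]
Event 11 (EXEC): [IRQ0] PC=0: INC 3 -> ACC=12 [depth=1]
Event 12 (EXEC): [IRQ0] PC=1: IRET -> resume MAIN at PC=0 (depth now 0) [depth=0]
Event 13 (EXEC): [MAIN] PC=0: INC 2 -> ACC=14 [depth=0]
Event 14 (EXEC): [MAIN] PC=1: NOP [depth=0]
Event 15 (INT 0): INT 0 arrives: push (MAIN, PC=2), enter IRQ0 at PC=0 (depth now 1) [depth=1]
Event 16 (EXEC): [IRQ0] PC=0: INC 3 -> ACC=17 [depth=1]
Event 17 (EXEC): [IRQ0] PC=1: IRET -> resume MAIN at PC=2 (depth now 0) [depth=0]
Event 18 (INT 0): INT 0 arrives: push (MAIN, PC=2), enter IRQ0 at PC=0 (depth now 1) [depth=1]
Event 19 (EXEC): [IRQ0] PC=0: INC 3 -> ACC=20 [depth=1]
Event 20 (EXEC): [IRQ0] PC=1: IRET -> resume MAIN at PC=2 (depth now 0) [depth=0]
Event 21 (INT 0): INT 0 arrives: push (MAIN, PC=2), enter IRQ0 at PC=0 (depth now 1) [depth=1]
Event 22 (EXEC): [IRQ0] PC=0: INC 3 -> ACC=23 [depth=1]
Event 23 (EXEC): [IRQ0] PC=1: IRET -> resume MAIN at PC=2 (depth now 0) [depth=0]
Event 24 (INT 0): INT 0 arrives: push (MAIN, PC=2), enter IRQ0 at PC=0 (depth now 1) [depth=1]
Event 25 (EXEC): [IRQ0] PC=0: INC 3 -> ACC=26 [depth=1]
Event 26 (EXEC): [IRQ0] PC=1: IRET -> resume MAIN at PC=2 (depth now 0) [depth=0]
Event 27 (EXEC): [MAIN] PC=2: INC 1 -> ACC=27 [depth=0]
Event 28 (EXEC): [MAIN] PC=3: HALT [depth=0]
Max depth observed: 2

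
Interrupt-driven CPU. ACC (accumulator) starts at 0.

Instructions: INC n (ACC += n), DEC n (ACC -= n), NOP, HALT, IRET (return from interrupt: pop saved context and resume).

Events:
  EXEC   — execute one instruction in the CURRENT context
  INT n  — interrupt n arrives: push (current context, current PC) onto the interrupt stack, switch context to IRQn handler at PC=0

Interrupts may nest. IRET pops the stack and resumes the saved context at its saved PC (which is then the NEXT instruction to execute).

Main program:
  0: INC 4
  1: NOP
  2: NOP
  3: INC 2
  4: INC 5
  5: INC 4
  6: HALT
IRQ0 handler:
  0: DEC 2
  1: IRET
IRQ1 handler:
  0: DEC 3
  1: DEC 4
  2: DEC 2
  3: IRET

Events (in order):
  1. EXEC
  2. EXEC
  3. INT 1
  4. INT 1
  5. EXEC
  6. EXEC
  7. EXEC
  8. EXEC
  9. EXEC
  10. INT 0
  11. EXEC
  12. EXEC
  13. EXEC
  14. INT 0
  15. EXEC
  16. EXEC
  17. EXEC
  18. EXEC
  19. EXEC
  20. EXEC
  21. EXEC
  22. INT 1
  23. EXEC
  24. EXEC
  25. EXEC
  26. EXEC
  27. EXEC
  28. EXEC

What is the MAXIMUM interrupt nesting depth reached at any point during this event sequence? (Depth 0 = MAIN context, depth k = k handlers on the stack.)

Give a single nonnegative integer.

Event 1 (EXEC): [MAIN] PC=0: INC 4 -> ACC=4 [depth=0]
Event 2 (EXEC): [MAIN] PC=1: NOP [depth=0]
Event 3 (INT 1): INT 1 arrives: push (MAIN, PC=2), enter IRQ1 at PC=0 (depth now 1) [depth=1]
Event 4 (INT 1): INT 1 arrives: push (IRQ1, PC=0), enter IRQ1 at PC=0 (depth now 2) [depth=2]
Event 5 (EXEC): [IRQ1] PC=0: DEC 3 -> ACC=1 [depth=2]
Event 6 (EXEC): [IRQ1] PC=1: DEC 4 -> ACC=-3 [depth=2]
Event 7 (EXEC): [IRQ1] PC=2: DEC 2 -> ACC=-5 [depth=2]
Event 8 (EXEC): [IRQ1] PC=3: IRET -> resume IRQ1 at PC=0 (depth now 1) [depth=1]
Event 9 (EXEC): [IRQ1] PC=0: DEC 3 -> ACC=-8 [depth=1]
Event 10 (INT 0): INT 0 arrives: push (IRQ1, PC=1), enter IRQ0 at PC=0 (depth now 2) [depth=2]
Event 11 (EXEC): [IRQ0] PC=0: DEC 2 -> ACC=-10 [depth=2]
Event 12 (EXEC): [IRQ0] PC=1: IRET -> resume IRQ1 at PC=1 (depth now 1) [depth=1]
Event 13 (EXEC): [IRQ1] PC=1: DEC 4 -> ACC=-14 [depth=1]
Event 14 (INT 0): INT 0 arrives: push (IRQ1, PC=2), enter IRQ0 at PC=0 (depth now 2) [depth=2]
Event 15 (EXEC): [IRQ0] PC=0: DEC 2 -> ACC=-16 [depth=2]
Event 16 (EXEC): [IRQ0] PC=1: IRET -> resume IRQ1 at PC=2 (depth now 1) [depth=1]
Event 17 (EXEC): [IRQ1] PC=2: DEC 2 -> ACC=-18 [depth=1]
Event 18 (EXEC): [IRQ1] PC=3: IRET -> resume MAIN at PC=2 (depth now 0) [depth=0]
Event 19 (EXEC): [MAIN] PC=2: NOP [depth=0]
Event 20 (EXEC): [MAIN] PC=3: INC 2 -> ACC=-16 [depth=0]
Event 21 (EXEC): [MAIN] PC=4: INC 5 -> ACC=-11 [depth=0]
Event 22 (INT 1): INT 1 arrives: push (MAIN, PC=5), enter IRQ1 at PC=0 (depth now 1) [depth=1]
Event 23 (EXEC): [IRQ1] PC=0: DEC 3 -> ACC=-14 [depth=1]
Event 24 (EXEC): [IRQ1] PC=1: DEC 4 -> ACC=-18 [depth=1]
Event 25 (EXEC): [IRQ1] PC=2: DEC 2 -> ACC=-20 [depth=1]
Event 26 (EXEC): [IRQ1] PC=3: IRET -> resume MAIN at PC=5 (depth now 0) [depth=0]
Event 27 (EXEC): [MAIN] PC=5: INC 4 -> ACC=-16 [depth=0]
Event 28 (EXEC): [MAIN] PC=6: HALT [depth=0]
Max depth observed: 2

Answer: 2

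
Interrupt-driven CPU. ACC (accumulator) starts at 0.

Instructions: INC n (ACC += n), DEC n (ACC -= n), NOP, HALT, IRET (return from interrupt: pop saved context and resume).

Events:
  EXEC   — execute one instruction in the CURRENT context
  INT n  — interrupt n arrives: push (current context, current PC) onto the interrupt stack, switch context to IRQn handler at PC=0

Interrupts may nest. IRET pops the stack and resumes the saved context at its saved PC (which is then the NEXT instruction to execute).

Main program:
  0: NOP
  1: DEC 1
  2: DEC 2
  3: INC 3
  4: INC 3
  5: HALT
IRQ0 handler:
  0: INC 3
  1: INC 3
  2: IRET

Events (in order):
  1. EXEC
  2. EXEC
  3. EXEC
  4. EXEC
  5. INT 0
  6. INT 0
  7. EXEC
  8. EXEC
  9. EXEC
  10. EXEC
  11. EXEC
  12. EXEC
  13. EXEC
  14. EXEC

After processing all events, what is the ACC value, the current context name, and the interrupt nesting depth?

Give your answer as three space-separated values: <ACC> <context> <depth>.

Event 1 (EXEC): [MAIN] PC=0: NOP
Event 2 (EXEC): [MAIN] PC=1: DEC 1 -> ACC=-1
Event 3 (EXEC): [MAIN] PC=2: DEC 2 -> ACC=-3
Event 4 (EXEC): [MAIN] PC=3: INC 3 -> ACC=0
Event 5 (INT 0): INT 0 arrives: push (MAIN, PC=4), enter IRQ0 at PC=0 (depth now 1)
Event 6 (INT 0): INT 0 arrives: push (IRQ0, PC=0), enter IRQ0 at PC=0 (depth now 2)
Event 7 (EXEC): [IRQ0] PC=0: INC 3 -> ACC=3
Event 8 (EXEC): [IRQ0] PC=1: INC 3 -> ACC=6
Event 9 (EXEC): [IRQ0] PC=2: IRET -> resume IRQ0 at PC=0 (depth now 1)
Event 10 (EXEC): [IRQ0] PC=0: INC 3 -> ACC=9
Event 11 (EXEC): [IRQ0] PC=1: INC 3 -> ACC=12
Event 12 (EXEC): [IRQ0] PC=2: IRET -> resume MAIN at PC=4 (depth now 0)
Event 13 (EXEC): [MAIN] PC=4: INC 3 -> ACC=15
Event 14 (EXEC): [MAIN] PC=5: HALT

Answer: 15 MAIN 0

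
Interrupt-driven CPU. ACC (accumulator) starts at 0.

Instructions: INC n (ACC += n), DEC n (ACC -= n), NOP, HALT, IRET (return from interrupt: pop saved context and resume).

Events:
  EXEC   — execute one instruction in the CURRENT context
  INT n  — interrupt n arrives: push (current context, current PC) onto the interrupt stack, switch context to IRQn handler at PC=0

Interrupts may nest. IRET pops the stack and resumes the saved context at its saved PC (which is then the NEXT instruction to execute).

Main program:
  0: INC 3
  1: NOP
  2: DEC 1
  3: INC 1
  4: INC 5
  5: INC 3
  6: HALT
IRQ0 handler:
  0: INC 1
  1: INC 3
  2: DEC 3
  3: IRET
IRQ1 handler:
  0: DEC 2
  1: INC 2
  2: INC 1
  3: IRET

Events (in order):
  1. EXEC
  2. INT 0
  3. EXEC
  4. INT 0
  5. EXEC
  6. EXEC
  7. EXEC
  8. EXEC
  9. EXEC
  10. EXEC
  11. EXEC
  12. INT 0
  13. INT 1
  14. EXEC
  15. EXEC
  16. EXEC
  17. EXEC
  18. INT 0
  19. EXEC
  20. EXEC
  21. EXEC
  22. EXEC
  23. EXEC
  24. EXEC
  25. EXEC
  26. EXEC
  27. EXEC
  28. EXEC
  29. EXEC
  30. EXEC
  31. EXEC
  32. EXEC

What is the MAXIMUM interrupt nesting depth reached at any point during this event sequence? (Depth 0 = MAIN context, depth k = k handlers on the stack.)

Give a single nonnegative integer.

Event 1 (EXEC): [MAIN] PC=0: INC 3 -> ACC=3 [depth=0]
Event 2 (INT 0): INT 0 arrives: push (MAIN, PC=1), enter IRQ0 at PC=0 (depth now 1) [depth=1]
Event 3 (EXEC): [IRQ0] PC=0: INC 1 -> ACC=4 [depth=1]
Event 4 (INT 0): INT 0 arrives: push (IRQ0, PC=1), enter IRQ0 at PC=0 (depth now 2) [depth=2]
Event 5 (EXEC): [IRQ0] PC=0: INC 1 -> ACC=5 [depth=2]
Event 6 (EXEC): [IRQ0] PC=1: INC 3 -> ACC=8 [depth=2]
Event 7 (EXEC): [IRQ0] PC=2: DEC 3 -> ACC=5 [depth=2]
Event 8 (EXEC): [IRQ0] PC=3: IRET -> resume IRQ0 at PC=1 (depth now 1) [depth=1]
Event 9 (EXEC): [IRQ0] PC=1: INC 3 -> ACC=8 [depth=1]
Event 10 (EXEC): [IRQ0] PC=2: DEC 3 -> ACC=5 [depth=1]
Event 11 (EXEC): [IRQ0] PC=3: IRET -> resume MAIN at PC=1 (depth now 0) [depth=0]
Event 12 (INT 0): INT 0 arrives: push (MAIN, PC=1), enter IRQ0 at PC=0 (depth now 1) [depth=1]
Event 13 (INT 1): INT 1 arrives: push (IRQ0, PC=0), enter IRQ1 at PC=0 (depth now 2) [depth=2]
Event 14 (EXEC): [IRQ1] PC=0: DEC 2 -> ACC=3 [depth=2]
Event 15 (EXEC): [IRQ1] PC=1: INC 2 -> ACC=5 [depth=2]
Event 16 (EXEC): [IRQ1] PC=2: INC 1 -> ACC=6 [depth=2]
Event 17 (EXEC): [IRQ1] PC=3: IRET -> resume IRQ0 at PC=0 (depth now 1) [depth=1]
Event 18 (INT 0): INT 0 arrives: push (IRQ0, PC=0), enter IRQ0 at PC=0 (depth now 2) [depth=2]
Event 19 (EXEC): [IRQ0] PC=0: INC 1 -> ACC=7 [depth=2]
Event 20 (EXEC): [IRQ0] PC=1: INC 3 -> ACC=10 [depth=2]
Event 21 (EXEC): [IRQ0] PC=2: DEC 3 -> ACC=7 [depth=2]
Event 22 (EXEC): [IRQ0] PC=3: IRET -> resume IRQ0 at PC=0 (depth now 1) [depth=1]
Event 23 (EXEC): [IRQ0] PC=0: INC 1 -> ACC=8 [depth=1]
Event 24 (EXEC): [IRQ0] PC=1: INC 3 -> ACC=11 [depth=1]
Event 25 (EXEC): [IRQ0] PC=2: DEC 3 -> ACC=8 [depth=1]
Event 26 (EXEC): [IRQ0] PC=3: IRET -> resume MAIN at PC=1 (depth now 0) [depth=0]
Event 27 (EXEC): [MAIN] PC=1: NOP [depth=0]
Event 28 (EXEC): [MAIN] PC=2: DEC 1 -> ACC=7 [depth=0]
Event 29 (EXEC): [MAIN] PC=3: INC 1 -> ACC=8 [depth=0]
Event 30 (EXEC): [MAIN] PC=4: INC 5 -> ACC=13 [depth=0]
Event 31 (EXEC): [MAIN] PC=5: INC 3 -> ACC=16 [depth=0]
Event 32 (EXEC): [MAIN] PC=6: HALT [depth=0]
Max depth observed: 2

Answer: 2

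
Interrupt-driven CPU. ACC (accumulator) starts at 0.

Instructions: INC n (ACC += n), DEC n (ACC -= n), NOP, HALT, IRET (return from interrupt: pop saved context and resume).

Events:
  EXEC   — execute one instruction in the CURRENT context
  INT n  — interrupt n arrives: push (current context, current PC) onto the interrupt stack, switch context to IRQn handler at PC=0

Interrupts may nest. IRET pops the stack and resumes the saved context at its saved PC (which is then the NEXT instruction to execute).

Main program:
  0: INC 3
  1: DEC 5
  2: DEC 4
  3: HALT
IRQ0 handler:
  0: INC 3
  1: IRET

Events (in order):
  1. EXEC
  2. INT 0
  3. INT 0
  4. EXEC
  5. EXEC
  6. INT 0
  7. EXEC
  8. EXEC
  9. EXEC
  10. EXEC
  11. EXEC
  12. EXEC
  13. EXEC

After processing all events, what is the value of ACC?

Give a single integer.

Answer: 3

Derivation:
Event 1 (EXEC): [MAIN] PC=0: INC 3 -> ACC=3
Event 2 (INT 0): INT 0 arrives: push (MAIN, PC=1), enter IRQ0 at PC=0 (depth now 1)
Event 3 (INT 0): INT 0 arrives: push (IRQ0, PC=0), enter IRQ0 at PC=0 (depth now 2)
Event 4 (EXEC): [IRQ0] PC=0: INC 3 -> ACC=6
Event 5 (EXEC): [IRQ0] PC=1: IRET -> resume IRQ0 at PC=0 (depth now 1)
Event 6 (INT 0): INT 0 arrives: push (IRQ0, PC=0), enter IRQ0 at PC=0 (depth now 2)
Event 7 (EXEC): [IRQ0] PC=0: INC 3 -> ACC=9
Event 8 (EXEC): [IRQ0] PC=1: IRET -> resume IRQ0 at PC=0 (depth now 1)
Event 9 (EXEC): [IRQ0] PC=0: INC 3 -> ACC=12
Event 10 (EXEC): [IRQ0] PC=1: IRET -> resume MAIN at PC=1 (depth now 0)
Event 11 (EXEC): [MAIN] PC=1: DEC 5 -> ACC=7
Event 12 (EXEC): [MAIN] PC=2: DEC 4 -> ACC=3
Event 13 (EXEC): [MAIN] PC=3: HALT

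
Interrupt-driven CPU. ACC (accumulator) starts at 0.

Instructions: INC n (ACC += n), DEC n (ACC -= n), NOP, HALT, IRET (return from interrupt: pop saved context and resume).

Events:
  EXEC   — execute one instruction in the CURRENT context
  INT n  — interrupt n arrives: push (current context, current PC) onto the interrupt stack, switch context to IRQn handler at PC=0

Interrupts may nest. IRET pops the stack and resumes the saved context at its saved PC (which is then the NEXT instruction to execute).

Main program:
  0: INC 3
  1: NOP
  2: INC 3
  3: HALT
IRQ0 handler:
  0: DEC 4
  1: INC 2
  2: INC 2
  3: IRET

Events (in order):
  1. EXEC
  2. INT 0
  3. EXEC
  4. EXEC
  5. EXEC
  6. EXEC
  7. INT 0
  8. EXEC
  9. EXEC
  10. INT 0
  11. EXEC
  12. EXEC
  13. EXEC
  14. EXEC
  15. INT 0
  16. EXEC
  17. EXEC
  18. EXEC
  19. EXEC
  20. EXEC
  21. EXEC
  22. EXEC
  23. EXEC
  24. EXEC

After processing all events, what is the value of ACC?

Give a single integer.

Answer: 6

Derivation:
Event 1 (EXEC): [MAIN] PC=0: INC 3 -> ACC=3
Event 2 (INT 0): INT 0 arrives: push (MAIN, PC=1), enter IRQ0 at PC=0 (depth now 1)
Event 3 (EXEC): [IRQ0] PC=0: DEC 4 -> ACC=-1
Event 4 (EXEC): [IRQ0] PC=1: INC 2 -> ACC=1
Event 5 (EXEC): [IRQ0] PC=2: INC 2 -> ACC=3
Event 6 (EXEC): [IRQ0] PC=3: IRET -> resume MAIN at PC=1 (depth now 0)
Event 7 (INT 0): INT 0 arrives: push (MAIN, PC=1), enter IRQ0 at PC=0 (depth now 1)
Event 8 (EXEC): [IRQ0] PC=0: DEC 4 -> ACC=-1
Event 9 (EXEC): [IRQ0] PC=1: INC 2 -> ACC=1
Event 10 (INT 0): INT 0 arrives: push (IRQ0, PC=2), enter IRQ0 at PC=0 (depth now 2)
Event 11 (EXEC): [IRQ0] PC=0: DEC 4 -> ACC=-3
Event 12 (EXEC): [IRQ0] PC=1: INC 2 -> ACC=-1
Event 13 (EXEC): [IRQ0] PC=2: INC 2 -> ACC=1
Event 14 (EXEC): [IRQ0] PC=3: IRET -> resume IRQ0 at PC=2 (depth now 1)
Event 15 (INT 0): INT 0 arrives: push (IRQ0, PC=2), enter IRQ0 at PC=0 (depth now 2)
Event 16 (EXEC): [IRQ0] PC=0: DEC 4 -> ACC=-3
Event 17 (EXEC): [IRQ0] PC=1: INC 2 -> ACC=-1
Event 18 (EXEC): [IRQ0] PC=2: INC 2 -> ACC=1
Event 19 (EXEC): [IRQ0] PC=3: IRET -> resume IRQ0 at PC=2 (depth now 1)
Event 20 (EXEC): [IRQ0] PC=2: INC 2 -> ACC=3
Event 21 (EXEC): [IRQ0] PC=3: IRET -> resume MAIN at PC=1 (depth now 0)
Event 22 (EXEC): [MAIN] PC=1: NOP
Event 23 (EXEC): [MAIN] PC=2: INC 3 -> ACC=6
Event 24 (EXEC): [MAIN] PC=3: HALT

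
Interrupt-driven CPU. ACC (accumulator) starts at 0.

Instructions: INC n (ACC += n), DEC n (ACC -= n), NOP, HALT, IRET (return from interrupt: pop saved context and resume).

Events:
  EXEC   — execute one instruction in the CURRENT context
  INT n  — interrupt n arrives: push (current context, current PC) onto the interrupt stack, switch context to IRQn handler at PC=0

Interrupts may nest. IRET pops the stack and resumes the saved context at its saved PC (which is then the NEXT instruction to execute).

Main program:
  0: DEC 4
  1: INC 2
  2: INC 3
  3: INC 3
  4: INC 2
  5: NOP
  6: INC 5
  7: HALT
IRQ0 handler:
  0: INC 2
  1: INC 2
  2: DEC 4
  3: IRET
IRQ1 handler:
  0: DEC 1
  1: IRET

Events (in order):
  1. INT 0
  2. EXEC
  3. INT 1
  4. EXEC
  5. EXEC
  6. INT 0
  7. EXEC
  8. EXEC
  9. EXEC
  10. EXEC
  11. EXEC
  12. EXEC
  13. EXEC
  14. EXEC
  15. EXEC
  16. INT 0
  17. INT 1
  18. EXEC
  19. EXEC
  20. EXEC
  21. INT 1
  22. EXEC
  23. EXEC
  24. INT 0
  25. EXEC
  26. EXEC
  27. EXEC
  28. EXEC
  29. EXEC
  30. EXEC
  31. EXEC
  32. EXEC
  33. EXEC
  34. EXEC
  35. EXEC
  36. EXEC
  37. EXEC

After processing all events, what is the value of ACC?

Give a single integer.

Answer: 8

Derivation:
Event 1 (INT 0): INT 0 arrives: push (MAIN, PC=0), enter IRQ0 at PC=0 (depth now 1)
Event 2 (EXEC): [IRQ0] PC=0: INC 2 -> ACC=2
Event 3 (INT 1): INT 1 arrives: push (IRQ0, PC=1), enter IRQ1 at PC=0 (depth now 2)
Event 4 (EXEC): [IRQ1] PC=0: DEC 1 -> ACC=1
Event 5 (EXEC): [IRQ1] PC=1: IRET -> resume IRQ0 at PC=1 (depth now 1)
Event 6 (INT 0): INT 0 arrives: push (IRQ0, PC=1), enter IRQ0 at PC=0 (depth now 2)
Event 7 (EXEC): [IRQ0] PC=0: INC 2 -> ACC=3
Event 8 (EXEC): [IRQ0] PC=1: INC 2 -> ACC=5
Event 9 (EXEC): [IRQ0] PC=2: DEC 4 -> ACC=1
Event 10 (EXEC): [IRQ0] PC=3: IRET -> resume IRQ0 at PC=1 (depth now 1)
Event 11 (EXEC): [IRQ0] PC=1: INC 2 -> ACC=3
Event 12 (EXEC): [IRQ0] PC=2: DEC 4 -> ACC=-1
Event 13 (EXEC): [IRQ0] PC=3: IRET -> resume MAIN at PC=0 (depth now 0)
Event 14 (EXEC): [MAIN] PC=0: DEC 4 -> ACC=-5
Event 15 (EXEC): [MAIN] PC=1: INC 2 -> ACC=-3
Event 16 (INT 0): INT 0 arrives: push (MAIN, PC=2), enter IRQ0 at PC=0 (depth now 1)
Event 17 (INT 1): INT 1 arrives: push (IRQ0, PC=0), enter IRQ1 at PC=0 (depth now 2)
Event 18 (EXEC): [IRQ1] PC=0: DEC 1 -> ACC=-4
Event 19 (EXEC): [IRQ1] PC=1: IRET -> resume IRQ0 at PC=0 (depth now 1)
Event 20 (EXEC): [IRQ0] PC=0: INC 2 -> ACC=-2
Event 21 (INT 1): INT 1 arrives: push (IRQ0, PC=1), enter IRQ1 at PC=0 (depth now 2)
Event 22 (EXEC): [IRQ1] PC=0: DEC 1 -> ACC=-3
Event 23 (EXEC): [IRQ1] PC=1: IRET -> resume IRQ0 at PC=1 (depth now 1)
Event 24 (INT 0): INT 0 arrives: push (IRQ0, PC=1), enter IRQ0 at PC=0 (depth now 2)
Event 25 (EXEC): [IRQ0] PC=0: INC 2 -> ACC=-1
Event 26 (EXEC): [IRQ0] PC=1: INC 2 -> ACC=1
Event 27 (EXEC): [IRQ0] PC=2: DEC 4 -> ACC=-3
Event 28 (EXEC): [IRQ0] PC=3: IRET -> resume IRQ0 at PC=1 (depth now 1)
Event 29 (EXEC): [IRQ0] PC=1: INC 2 -> ACC=-1
Event 30 (EXEC): [IRQ0] PC=2: DEC 4 -> ACC=-5
Event 31 (EXEC): [IRQ0] PC=3: IRET -> resume MAIN at PC=2 (depth now 0)
Event 32 (EXEC): [MAIN] PC=2: INC 3 -> ACC=-2
Event 33 (EXEC): [MAIN] PC=3: INC 3 -> ACC=1
Event 34 (EXEC): [MAIN] PC=4: INC 2 -> ACC=3
Event 35 (EXEC): [MAIN] PC=5: NOP
Event 36 (EXEC): [MAIN] PC=6: INC 5 -> ACC=8
Event 37 (EXEC): [MAIN] PC=7: HALT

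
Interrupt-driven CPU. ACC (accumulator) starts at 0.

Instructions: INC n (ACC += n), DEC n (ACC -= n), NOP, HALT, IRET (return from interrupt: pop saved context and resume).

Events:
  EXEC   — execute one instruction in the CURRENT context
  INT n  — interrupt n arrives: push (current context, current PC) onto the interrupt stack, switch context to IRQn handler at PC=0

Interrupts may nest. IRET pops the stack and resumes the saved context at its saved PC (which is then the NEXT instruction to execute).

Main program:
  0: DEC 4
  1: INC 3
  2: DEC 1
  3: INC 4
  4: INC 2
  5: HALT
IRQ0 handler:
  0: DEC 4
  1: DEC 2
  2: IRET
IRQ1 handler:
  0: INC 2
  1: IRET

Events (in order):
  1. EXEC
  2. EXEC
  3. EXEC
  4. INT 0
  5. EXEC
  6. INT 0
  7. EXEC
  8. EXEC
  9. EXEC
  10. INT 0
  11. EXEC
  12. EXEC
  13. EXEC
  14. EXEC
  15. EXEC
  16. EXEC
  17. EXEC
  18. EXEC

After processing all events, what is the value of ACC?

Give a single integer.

Event 1 (EXEC): [MAIN] PC=0: DEC 4 -> ACC=-4
Event 2 (EXEC): [MAIN] PC=1: INC 3 -> ACC=-1
Event 3 (EXEC): [MAIN] PC=2: DEC 1 -> ACC=-2
Event 4 (INT 0): INT 0 arrives: push (MAIN, PC=3), enter IRQ0 at PC=0 (depth now 1)
Event 5 (EXEC): [IRQ0] PC=0: DEC 4 -> ACC=-6
Event 6 (INT 0): INT 0 arrives: push (IRQ0, PC=1), enter IRQ0 at PC=0 (depth now 2)
Event 7 (EXEC): [IRQ0] PC=0: DEC 4 -> ACC=-10
Event 8 (EXEC): [IRQ0] PC=1: DEC 2 -> ACC=-12
Event 9 (EXEC): [IRQ0] PC=2: IRET -> resume IRQ0 at PC=1 (depth now 1)
Event 10 (INT 0): INT 0 arrives: push (IRQ0, PC=1), enter IRQ0 at PC=0 (depth now 2)
Event 11 (EXEC): [IRQ0] PC=0: DEC 4 -> ACC=-16
Event 12 (EXEC): [IRQ0] PC=1: DEC 2 -> ACC=-18
Event 13 (EXEC): [IRQ0] PC=2: IRET -> resume IRQ0 at PC=1 (depth now 1)
Event 14 (EXEC): [IRQ0] PC=1: DEC 2 -> ACC=-20
Event 15 (EXEC): [IRQ0] PC=2: IRET -> resume MAIN at PC=3 (depth now 0)
Event 16 (EXEC): [MAIN] PC=3: INC 4 -> ACC=-16
Event 17 (EXEC): [MAIN] PC=4: INC 2 -> ACC=-14
Event 18 (EXEC): [MAIN] PC=5: HALT

Answer: -14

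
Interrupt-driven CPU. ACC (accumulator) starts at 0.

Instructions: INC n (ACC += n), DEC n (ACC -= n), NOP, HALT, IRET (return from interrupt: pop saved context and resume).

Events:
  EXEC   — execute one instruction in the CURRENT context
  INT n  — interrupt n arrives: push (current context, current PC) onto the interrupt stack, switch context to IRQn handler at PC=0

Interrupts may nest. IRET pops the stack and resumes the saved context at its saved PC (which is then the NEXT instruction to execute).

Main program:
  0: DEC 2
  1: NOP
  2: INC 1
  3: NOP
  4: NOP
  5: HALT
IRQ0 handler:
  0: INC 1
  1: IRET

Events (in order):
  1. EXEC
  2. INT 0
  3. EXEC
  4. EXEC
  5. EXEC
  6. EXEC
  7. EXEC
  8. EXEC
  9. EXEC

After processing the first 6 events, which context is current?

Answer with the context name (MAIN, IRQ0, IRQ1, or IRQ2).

Answer: MAIN

Derivation:
Event 1 (EXEC): [MAIN] PC=0: DEC 2 -> ACC=-2
Event 2 (INT 0): INT 0 arrives: push (MAIN, PC=1), enter IRQ0 at PC=0 (depth now 1)
Event 3 (EXEC): [IRQ0] PC=0: INC 1 -> ACC=-1
Event 4 (EXEC): [IRQ0] PC=1: IRET -> resume MAIN at PC=1 (depth now 0)
Event 5 (EXEC): [MAIN] PC=1: NOP
Event 6 (EXEC): [MAIN] PC=2: INC 1 -> ACC=0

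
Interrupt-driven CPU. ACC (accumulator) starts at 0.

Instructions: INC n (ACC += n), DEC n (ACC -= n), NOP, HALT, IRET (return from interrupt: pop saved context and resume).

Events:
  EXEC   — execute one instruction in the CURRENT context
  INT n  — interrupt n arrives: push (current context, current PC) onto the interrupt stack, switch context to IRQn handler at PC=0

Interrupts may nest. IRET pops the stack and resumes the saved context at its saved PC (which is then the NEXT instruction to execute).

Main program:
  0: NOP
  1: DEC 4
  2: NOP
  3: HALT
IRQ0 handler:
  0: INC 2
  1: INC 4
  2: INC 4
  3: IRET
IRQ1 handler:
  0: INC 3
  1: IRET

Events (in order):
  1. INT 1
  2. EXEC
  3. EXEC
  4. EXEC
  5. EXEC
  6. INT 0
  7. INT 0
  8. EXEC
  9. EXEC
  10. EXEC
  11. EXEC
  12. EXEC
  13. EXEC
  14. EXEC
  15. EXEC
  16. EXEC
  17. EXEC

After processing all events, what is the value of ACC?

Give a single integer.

Event 1 (INT 1): INT 1 arrives: push (MAIN, PC=0), enter IRQ1 at PC=0 (depth now 1)
Event 2 (EXEC): [IRQ1] PC=0: INC 3 -> ACC=3
Event 3 (EXEC): [IRQ1] PC=1: IRET -> resume MAIN at PC=0 (depth now 0)
Event 4 (EXEC): [MAIN] PC=0: NOP
Event 5 (EXEC): [MAIN] PC=1: DEC 4 -> ACC=-1
Event 6 (INT 0): INT 0 arrives: push (MAIN, PC=2), enter IRQ0 at PC=0 (depth now 1)
Event 7 (INT 0): INT 0 arrives: push (IRQ0, PC=0), enter IRQ0 at PC=0 (depth now 2)
Event 8 (EXEC): [IRQ0] PC=0: INC 2 -> ACC=1
Event 9 (EXEC): [IRQ0] PC=1: INC 4 -> ACC=5
Event 10 (EXEC): [IRQ0] PC=2: INC 4 -> ACC=9
Event 11 (EXEC): [IRQ0] PC=3: IRET -> resume IRQ0 at PC=0 (depth now 1)
Event 12 (EXEC): [IRQ0] PC=0: INC 2 -> ACC=11
Event 13 (EXEC): [IRQ0] PC=1: INC 4 -> ACC=15
Event 14 (EXEC): [IRQ0] PC=2: INC 4 -> ACC=19
Event 15 (EXEC): [IRQ0] PC=3: IRET -> resume MAIN at PC=2 (depth now 0)
Event 16 (EXEC): [MAIN] PC=2: NOP
Event 17 (EXEC): [MAIN] PC=3: HALT

Answer: 19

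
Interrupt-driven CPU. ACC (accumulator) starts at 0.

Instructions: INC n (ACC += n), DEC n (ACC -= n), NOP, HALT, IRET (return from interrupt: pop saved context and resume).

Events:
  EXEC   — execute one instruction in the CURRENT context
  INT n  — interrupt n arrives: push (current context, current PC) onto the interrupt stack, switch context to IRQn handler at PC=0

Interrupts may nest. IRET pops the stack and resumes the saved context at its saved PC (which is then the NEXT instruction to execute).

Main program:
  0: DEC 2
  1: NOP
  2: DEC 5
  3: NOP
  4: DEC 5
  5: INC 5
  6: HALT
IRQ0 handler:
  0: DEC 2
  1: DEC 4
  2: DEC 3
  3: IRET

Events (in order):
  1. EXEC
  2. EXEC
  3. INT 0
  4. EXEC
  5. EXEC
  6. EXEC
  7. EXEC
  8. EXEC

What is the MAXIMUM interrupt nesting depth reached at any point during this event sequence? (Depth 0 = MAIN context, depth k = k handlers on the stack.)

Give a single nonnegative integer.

Event 1 (EXEC): [MAIN] PC=0: DEC 2 -> ACC=-2 [depth=0]
Event 2 (EXEC): [MAIN] PC=1: NOP [depth=0]
Event 3 (INT 0): INT 0 arrives: push (MAIN, PC=2), enter IRQ0 at PC=0 (depth now 1) [depth=1]
Event 4 (EXEC): [IRQ0] PC=0: DEC 2 -> ACC=-4 [depth=1]
Event 5 (EXEC): [IRQ0] PC=1: DEC 4 -> ACC=-8 [depth=1]
Event 6 (EXEC): [IRQ0] PC=2: DEC 3 -> ACC=-11 [depth=1]
Event 7 (EXEC): [IRQ0] PC=3: IRET -> resume MAIN at PC=2 (depth now 0) [depth=0]
Event 8 (EXEC): [MAIN] PC=2: DEC 5 -> ACC=-16 [depth=0]
Max depth observed: 1

Answer: 1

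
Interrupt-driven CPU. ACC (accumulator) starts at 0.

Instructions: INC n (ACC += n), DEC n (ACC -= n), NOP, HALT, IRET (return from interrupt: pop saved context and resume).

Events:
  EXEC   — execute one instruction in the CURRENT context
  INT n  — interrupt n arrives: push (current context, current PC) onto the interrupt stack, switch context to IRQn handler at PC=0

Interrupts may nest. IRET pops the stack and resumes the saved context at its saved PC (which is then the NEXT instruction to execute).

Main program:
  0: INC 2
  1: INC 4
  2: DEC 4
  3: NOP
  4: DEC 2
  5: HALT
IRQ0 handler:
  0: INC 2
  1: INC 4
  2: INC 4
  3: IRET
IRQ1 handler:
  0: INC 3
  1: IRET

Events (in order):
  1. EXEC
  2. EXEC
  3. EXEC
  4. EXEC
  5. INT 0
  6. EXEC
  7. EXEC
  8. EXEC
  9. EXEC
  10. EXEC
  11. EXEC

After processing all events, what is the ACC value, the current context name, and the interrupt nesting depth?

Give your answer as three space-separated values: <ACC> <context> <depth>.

Event 1 (EXEC): [MAIN] PC=0: INC 2 -> ACC=2
Event 2 (EXEC): [MAIN] PC=1: INC 4 -> ACC=6
Event 3 (EXEC): [MAIN] PC=2: DEC 4 -> ACC=2
Event 4 (EXEC): [MAIN] PC=3: NOP
Event 5 (INT 0): INT 0 arrives: push (MAIN, PC=4), enter IRQ0 at PC=0 (depth now 1)
Event 6 (EXEC): [IRQ0] PC=0: INC 2 -> ACC=4
Event 7 (EXEC): [IRQ0] PC=1: INC 4 -> ACC=8
Event 8 (EXEC): [IRQ0] PC=2: INC 4 -> ACC=12
Event 9 (EXEC): [IRQ0] PC=3: IRET -> resume MAIN at PC=4 (depth now 0)
Event 10 (EXEC): [MAIN] PC=4: DEC 2 -> ACC=10
Event 11 (EXEC): [MAIN] PC=5: HALT

Answer: 10 MAIN 0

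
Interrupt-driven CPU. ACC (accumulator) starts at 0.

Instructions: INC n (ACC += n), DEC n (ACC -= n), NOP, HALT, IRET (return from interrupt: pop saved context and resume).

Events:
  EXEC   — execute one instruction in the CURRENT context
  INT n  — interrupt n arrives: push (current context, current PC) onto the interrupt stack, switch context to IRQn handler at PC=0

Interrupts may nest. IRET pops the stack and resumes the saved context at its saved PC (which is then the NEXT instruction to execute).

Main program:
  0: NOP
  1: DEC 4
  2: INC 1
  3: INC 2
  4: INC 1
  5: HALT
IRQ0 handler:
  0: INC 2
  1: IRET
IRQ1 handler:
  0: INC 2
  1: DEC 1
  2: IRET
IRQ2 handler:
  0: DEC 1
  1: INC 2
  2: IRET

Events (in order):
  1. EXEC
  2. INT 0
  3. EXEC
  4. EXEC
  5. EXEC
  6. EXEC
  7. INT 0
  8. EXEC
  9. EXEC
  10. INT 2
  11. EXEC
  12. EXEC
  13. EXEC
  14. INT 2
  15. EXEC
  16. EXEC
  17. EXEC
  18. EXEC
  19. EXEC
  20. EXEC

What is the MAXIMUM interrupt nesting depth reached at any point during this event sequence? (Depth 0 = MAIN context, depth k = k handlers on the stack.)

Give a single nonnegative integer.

Event 1 (EXEC): [MAIN] PC=0: NOP [depth=0]
Event 2 (INT 0): INT 0 arrives: push (MAIN, PC=1), enter IRQ0 at PC=0 (depth now 1) [depth=1]
Event 3 (EXEC): [IRQ0] PC=0: INC 2 -> ACC=2 [depth=1]
Event 4 (EXEC): [IRQ0] PC=1: IRET -> resume MAIN at PC=1 (depth now 0) [depth=0]
Event 5 (EXEC): [MAIN] PC=1: DEC 4 -> ACC=-2 [depth=0]
Event 6 (EXEC): [MAIN] PC=2: INC 1 -> ACC=-1 [depth=0]
Event 7 (INT 0): INT 0 arrives: push (MAIN, PC=3), enter IRQ0 at PC=0 (depth now 1) [depth=1]
Event 8 (EXEC): [IRQ0] PC=0: INC 2 -> ACC=1 [depth=1]
Event 9 (EXEC): [IRQ0] PC=1: IRET -> resume MAIN at PC=3 (depth now 0) [depth=0]
Event 10 (INT 2): INT 2 arrives: push (MAIN, PC=3), enter IRQ2 at PC=0 (depth now 1) [depth=1]
Event 11 (EXEC): [IRQ2] PC=0: DEC 1 -> ACC=0 [depth=1]
Event 12 (EXEC): [IRQ2] PC=1: INC 2 -> ACC=2 [depth=1]
Event 13 (EXEC): [IRQ2] PC=2: IRET -> resume MAIN at PC=3 (depth now 0) [depth=0]
Event 14 (INT 2): INT 2 arrives: push (MAIN, PC=3), enter IRQ2 at PC=0 (depth now 1) [depth=1]
Event 15 (EXEC): [IRQ2] PC=0: DEC 1 -> ACC=1 [depth=1]
Event 16 (EXEC): [IRQ2] PC=1: INC 2 -> ACC=3 [depth=1]
Event 17 (EXEC): [IRQ2] PC=2: IRET -> resume MAIN at PC=3 (depth now 0) [depth=0]
Event 18 (EXEC): [MAIN] PC=3: INC 2 -> ACC=5 [depth=0]
Event 19 (EXEC): [MAIN] PC=4: INC 1 -> ACC=6 [depth=0]
Event 20 (EXEC): [MAIN] PC=5: HALT [depth=0]
Max depth observed: 1

Answer: 1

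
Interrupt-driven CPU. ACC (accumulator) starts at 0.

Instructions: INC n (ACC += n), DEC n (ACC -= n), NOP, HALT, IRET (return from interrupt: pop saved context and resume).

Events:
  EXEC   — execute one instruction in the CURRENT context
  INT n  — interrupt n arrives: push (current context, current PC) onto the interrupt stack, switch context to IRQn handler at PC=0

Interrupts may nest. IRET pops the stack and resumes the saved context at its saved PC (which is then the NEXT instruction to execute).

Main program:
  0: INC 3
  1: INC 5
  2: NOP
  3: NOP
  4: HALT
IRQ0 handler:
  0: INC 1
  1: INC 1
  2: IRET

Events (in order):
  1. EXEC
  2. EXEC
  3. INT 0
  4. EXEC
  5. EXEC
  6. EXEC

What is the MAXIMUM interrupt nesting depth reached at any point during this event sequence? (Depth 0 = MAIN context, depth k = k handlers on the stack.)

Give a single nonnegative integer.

Answer: 1

Derivation:
Event 1 (EXEC): [MAIN] PC=0: INC 3 -> ACC=3 [depth=0]
Event 2 (EXEC): [MAIN] PC=1: INC 5 -> ACC=8 [depth=0]
Event 3 (INT 0): INT 0 arrives: push (MAIN, PC=2), enter IRQ0 at PC=0 (depth now 1) [depth=1]
Event 4 (EXEC): [IRQ0] PC=0: INC 1 -> ACC=9 [depth=1]
Event 5 (EXEC): [IRQ0] PC=1: INC 1 -> ACC=10 [depth=1]
Event 6 (EXEC): [IRQ0] PC=2: IRET -> resume MAIN at PC=2 (depth now 0) [depth=0]
Max depth observed: 1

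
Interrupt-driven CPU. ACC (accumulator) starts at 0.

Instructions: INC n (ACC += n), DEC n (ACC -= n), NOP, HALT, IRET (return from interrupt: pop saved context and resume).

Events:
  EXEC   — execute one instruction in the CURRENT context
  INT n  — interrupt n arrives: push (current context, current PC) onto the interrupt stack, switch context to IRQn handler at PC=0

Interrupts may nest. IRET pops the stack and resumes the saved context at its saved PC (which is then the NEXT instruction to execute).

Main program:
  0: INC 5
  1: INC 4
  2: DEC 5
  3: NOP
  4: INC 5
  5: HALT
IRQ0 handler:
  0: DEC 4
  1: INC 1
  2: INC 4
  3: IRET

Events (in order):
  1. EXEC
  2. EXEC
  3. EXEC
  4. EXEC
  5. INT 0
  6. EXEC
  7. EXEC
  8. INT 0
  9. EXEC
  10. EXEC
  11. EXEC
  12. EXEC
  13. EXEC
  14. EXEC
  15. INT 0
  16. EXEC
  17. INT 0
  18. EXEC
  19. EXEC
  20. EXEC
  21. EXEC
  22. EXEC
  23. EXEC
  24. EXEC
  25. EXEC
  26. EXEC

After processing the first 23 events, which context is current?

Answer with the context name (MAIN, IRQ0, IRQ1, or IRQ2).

Event 1 (EXEC): [MAIN] PC=0: INC 5 -> ACC=5
Event 2 (EXEC): [MAIN] PC=1: INC 4 -> ACC=9
Event 3 (EXEC): [MAIN] PC=2: DEC 5 -> ACC=4
Event 4 (EXEC): [MAIN] PC=3: NOP
Event 5 (INT 0): INT 0 arrives: push (MAIN, PC=4), enter IRQ0 at PC=0 (depth now 1)
Event 6 (EXEC): [IRQ0] PC=0: DEC 4 -> ACC=0
Event 7 (EXEC): [IRQ0] PC=1: INC 1 -> ACC=1
Event 8 (INT 0): INT 0 arrives: push (IRQ0, PC=2), enter IRQ0 at PC=0 (depth now 2)
Event 9 (EXEC): [IRQ0] PC=0: DEC 4 -> ACC=-3
Event 10 (EXEC): [IRQ0] PC=1: INC 1 -> ACC=-2
Event 11 (EXEC): [IRQ0] PC=2: INC 4 -> ACC=2
Event 12 (EXEC): [IRQ0] PC=3: IRET -> resume IRQ0 at PC=2 (depth now 1)
Event 13 (EXEC): [IRQ0] PC=2: INC 4 -> ACC=6
Event 14 (EXEC): [IRQ0] PC=3: IRET -> resume MAIN at PC=4 (depth now 0)
Event 15 (INT 0): INT 0 arrives: push (MAIN, PC=4), enter IRQ0 at PC=0 (depth now 1)
Event 16 (EXEC): [IRQ0] PC=0: DEC 4 -> ACC=2
Event 17 (INT 0): INT 0 arrives: push (IRQ0, PC=1), enter IRQ0 at PC=0 (depth now 2)
Event 18 (EXEC): [IRQ0] PC=0: DEC 4 -> ACC=-2
Event 19 (EXEC): [IRQ0] PC=1: INC 1 -> ACC=-1
Event 20 (EXEC): [IRQ0] PC=2: INC 4 -> ACC=3
Event 21 (EXEC): [IRQ0] PC=3: IRET -> resume IRQ0 at PC=1 (depth now 1)
Event 22 (EXEC): [IRQ0] PC=1: INC 1 -> ACC=4
Event 23 (EXEC): [IRQ0] PC=2: INC 4 -> ACC=8

Answer: IRQ0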